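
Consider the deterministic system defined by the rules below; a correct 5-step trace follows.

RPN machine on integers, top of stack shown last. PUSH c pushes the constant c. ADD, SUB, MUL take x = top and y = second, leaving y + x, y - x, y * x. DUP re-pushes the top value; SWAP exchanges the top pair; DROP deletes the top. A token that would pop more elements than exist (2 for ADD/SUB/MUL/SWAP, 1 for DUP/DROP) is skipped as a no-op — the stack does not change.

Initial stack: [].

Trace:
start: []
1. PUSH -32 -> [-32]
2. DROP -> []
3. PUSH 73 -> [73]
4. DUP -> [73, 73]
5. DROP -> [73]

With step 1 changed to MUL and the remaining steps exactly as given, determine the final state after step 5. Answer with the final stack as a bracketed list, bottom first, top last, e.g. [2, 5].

(re-executing from step 1 with the substitution; state before step 1: [])
1. MUL -> []
2. DROP -> []
3. PUSH 73 -> [73]
4. DUP -> [73, 73]
5. DROP -> [73]

[73]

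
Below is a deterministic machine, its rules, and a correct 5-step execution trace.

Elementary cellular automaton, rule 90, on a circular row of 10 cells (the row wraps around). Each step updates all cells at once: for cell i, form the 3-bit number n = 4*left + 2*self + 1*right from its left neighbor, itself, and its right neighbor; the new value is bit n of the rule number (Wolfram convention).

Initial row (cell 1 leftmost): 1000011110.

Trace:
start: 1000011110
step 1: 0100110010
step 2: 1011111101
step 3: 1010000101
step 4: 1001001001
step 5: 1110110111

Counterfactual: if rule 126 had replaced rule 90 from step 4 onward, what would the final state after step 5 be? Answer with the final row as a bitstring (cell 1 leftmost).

0001111000

(re-executing steps 4..5 under rule 126; state before step 4: 1010000101)
step 4: 1111001111
step 5: 0001111000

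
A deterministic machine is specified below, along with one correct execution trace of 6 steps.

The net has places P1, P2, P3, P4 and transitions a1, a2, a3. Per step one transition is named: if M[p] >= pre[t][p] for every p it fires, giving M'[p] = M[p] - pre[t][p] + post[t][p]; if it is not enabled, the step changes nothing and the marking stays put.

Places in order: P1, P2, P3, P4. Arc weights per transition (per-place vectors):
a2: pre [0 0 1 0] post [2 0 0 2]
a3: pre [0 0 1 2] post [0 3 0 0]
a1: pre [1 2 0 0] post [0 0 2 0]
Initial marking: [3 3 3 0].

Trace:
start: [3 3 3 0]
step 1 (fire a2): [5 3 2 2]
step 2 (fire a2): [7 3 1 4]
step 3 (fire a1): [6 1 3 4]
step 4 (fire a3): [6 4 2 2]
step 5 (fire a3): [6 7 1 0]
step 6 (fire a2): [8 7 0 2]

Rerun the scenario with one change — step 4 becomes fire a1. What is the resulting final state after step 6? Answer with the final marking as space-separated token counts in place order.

(re-executing from step 4 with the substitution; state before step 4: [6 1 3 4])
step 4 (fire a1): [6 1 3 4]
step 5 (fire a3): [6 4 2 2]
step 6 (fire a2): [8 4 1 4]

8 4 1 4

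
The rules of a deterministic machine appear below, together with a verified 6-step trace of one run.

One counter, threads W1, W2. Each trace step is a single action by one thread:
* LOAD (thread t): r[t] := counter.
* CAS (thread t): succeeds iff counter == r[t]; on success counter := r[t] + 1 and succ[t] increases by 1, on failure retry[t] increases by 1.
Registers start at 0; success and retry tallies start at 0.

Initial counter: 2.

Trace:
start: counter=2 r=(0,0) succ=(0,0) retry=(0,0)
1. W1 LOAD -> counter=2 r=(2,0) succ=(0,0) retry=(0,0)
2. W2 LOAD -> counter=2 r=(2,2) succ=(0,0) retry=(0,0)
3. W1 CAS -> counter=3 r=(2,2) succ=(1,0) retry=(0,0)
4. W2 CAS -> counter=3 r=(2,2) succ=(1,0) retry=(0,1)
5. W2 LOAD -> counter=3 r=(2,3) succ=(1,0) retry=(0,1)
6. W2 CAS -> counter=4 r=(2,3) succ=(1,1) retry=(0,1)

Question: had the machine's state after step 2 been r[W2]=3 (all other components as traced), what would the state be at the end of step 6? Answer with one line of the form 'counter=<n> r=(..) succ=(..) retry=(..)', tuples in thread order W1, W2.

state after step 2 := counter=2 r=(2,3) succ=(0,0) retry=(0,0)
3. W1 CAS -> counter=3 r=(2,3) succ=(1,0) retry=(0,0)
4. W2 CAS -> counter=4 r=(2,3) succ=(1,1) retry=(0,0)
5. W2 LOAD -> counter=4 r=(2,4) succ=(1,1) retry=(0,0)
6. W2 CAS -> counter=5 r=(2,4) succ=(1,2) retry=(0,0)

counter=5 r=(2,4) succ=(1,2) retry=(0,0)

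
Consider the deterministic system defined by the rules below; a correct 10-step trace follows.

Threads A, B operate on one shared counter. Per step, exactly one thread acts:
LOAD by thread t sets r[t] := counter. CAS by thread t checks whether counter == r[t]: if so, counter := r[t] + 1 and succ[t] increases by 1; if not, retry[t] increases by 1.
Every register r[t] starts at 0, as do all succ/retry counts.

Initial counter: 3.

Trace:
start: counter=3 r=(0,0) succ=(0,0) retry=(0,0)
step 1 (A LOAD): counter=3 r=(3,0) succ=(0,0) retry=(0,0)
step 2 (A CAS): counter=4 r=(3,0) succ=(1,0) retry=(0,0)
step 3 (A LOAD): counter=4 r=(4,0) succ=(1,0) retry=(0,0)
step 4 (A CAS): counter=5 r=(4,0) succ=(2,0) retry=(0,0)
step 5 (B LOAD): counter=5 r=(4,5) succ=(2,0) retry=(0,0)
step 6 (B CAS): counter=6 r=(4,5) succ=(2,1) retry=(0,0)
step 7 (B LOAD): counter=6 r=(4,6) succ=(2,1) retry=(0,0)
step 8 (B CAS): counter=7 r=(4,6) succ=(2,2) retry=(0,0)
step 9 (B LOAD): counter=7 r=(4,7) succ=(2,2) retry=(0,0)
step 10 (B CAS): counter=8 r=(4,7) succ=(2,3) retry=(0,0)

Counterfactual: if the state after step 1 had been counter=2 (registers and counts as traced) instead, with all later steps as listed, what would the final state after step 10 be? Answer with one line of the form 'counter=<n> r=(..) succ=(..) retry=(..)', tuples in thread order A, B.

counter=6 r=(2,5) succ=(1,3) retry=(1,0)

state after step 1 := counter=2 r=(3,0) succ=(0,0) retry=(0,0)
step 2 (A CAS): counter=2 r=(3,0) succ=(0,0) retry=(1,0)
step 3 (A LOAD): counter=2 r=(2,0) succ=(0,0) retry=(1,0)
step 4 (A CAS): counter=3 r=(2,0) succ=(1,0) retry=(1,0)
step 5 (B LOAD): counter=3 r=(2,3) succ=(1,0) retry=(1,0)
step 6 (B CAS): counter=4 r=(2,3) succ=(1,1) retry=(1,0)
step 7 (B LOAD): counter=4 r=(2,4) succ=(1,1) retry=(1,0)
step 8 (B CAS): counter=5 r=(2,4) succ=(1,2) retry=(1,0)
step 9 (B LOAD): counter=5 r=(2,5) succ=(1,2) retry=(1,0)
step 10 (B CAS): counter=6 r=(2,5) succ=(1,3) retry=(1,0)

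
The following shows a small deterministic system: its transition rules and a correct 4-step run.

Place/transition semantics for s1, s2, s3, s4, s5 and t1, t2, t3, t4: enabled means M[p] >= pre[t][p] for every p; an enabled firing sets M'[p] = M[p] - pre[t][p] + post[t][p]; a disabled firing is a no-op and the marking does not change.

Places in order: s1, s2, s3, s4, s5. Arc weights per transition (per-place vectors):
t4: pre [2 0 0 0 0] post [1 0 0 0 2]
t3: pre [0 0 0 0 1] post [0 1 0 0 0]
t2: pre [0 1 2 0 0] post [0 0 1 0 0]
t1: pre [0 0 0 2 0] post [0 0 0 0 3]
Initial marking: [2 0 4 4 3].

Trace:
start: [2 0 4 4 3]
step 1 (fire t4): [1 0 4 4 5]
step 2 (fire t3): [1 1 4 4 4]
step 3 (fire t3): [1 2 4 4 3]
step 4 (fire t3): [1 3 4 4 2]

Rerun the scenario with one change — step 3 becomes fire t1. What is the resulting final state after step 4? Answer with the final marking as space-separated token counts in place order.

(re-executing from step 3 with the substitution; state before step 3: [1 1 4 4 4])
step 3 (fire t1): [1 1 4 2 7]
step 4 (fire t3): [1 2 4 2 6]

1 2 4 2 6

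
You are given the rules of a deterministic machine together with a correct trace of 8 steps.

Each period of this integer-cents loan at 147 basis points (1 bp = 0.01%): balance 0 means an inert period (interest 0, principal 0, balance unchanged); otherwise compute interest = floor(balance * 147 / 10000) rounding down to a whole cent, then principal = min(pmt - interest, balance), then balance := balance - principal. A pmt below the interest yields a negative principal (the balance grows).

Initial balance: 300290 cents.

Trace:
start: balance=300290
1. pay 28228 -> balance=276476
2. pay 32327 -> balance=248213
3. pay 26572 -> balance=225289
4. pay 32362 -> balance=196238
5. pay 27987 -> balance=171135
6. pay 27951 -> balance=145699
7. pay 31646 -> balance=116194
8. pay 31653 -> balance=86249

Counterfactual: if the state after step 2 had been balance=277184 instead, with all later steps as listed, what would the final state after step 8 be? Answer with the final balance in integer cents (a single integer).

state after step 2 := balance=277184
3. pay 26572 -> balance=254686
4. pay 32362 -> balance=226067
5. pay 27987 -> balance=201403
6. pay 27951 -> balance=176412
7. pay 31646 -> balance=147359
8. pay 31653 -> balance=117872

117872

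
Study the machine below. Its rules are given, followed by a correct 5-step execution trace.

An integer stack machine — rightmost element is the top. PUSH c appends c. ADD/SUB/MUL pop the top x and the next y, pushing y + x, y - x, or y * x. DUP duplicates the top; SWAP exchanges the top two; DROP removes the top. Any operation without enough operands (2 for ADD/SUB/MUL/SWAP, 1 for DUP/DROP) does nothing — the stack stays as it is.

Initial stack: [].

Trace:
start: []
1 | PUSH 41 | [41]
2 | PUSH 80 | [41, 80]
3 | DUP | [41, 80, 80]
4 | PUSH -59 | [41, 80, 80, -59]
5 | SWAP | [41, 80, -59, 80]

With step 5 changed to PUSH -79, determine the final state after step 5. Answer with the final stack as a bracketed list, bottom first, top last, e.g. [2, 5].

[41, 80, 80, -59, -79]

(re-executing from step 5 with the substitution; state before step 5: [41, 80, 80, -59])
5 | PUSH -79 | [41, 80, 80, -59, -79]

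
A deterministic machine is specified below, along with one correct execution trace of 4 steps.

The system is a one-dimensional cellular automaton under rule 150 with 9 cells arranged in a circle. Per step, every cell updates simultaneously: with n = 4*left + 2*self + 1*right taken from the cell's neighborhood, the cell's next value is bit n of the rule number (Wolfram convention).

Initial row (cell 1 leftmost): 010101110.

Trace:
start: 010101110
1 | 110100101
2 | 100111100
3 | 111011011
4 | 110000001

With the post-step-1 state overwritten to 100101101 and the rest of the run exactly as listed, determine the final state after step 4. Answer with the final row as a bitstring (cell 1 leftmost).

state after step 1 := 100101101
2 | 011100000
3 | 101010000
4 | 101011001

101011001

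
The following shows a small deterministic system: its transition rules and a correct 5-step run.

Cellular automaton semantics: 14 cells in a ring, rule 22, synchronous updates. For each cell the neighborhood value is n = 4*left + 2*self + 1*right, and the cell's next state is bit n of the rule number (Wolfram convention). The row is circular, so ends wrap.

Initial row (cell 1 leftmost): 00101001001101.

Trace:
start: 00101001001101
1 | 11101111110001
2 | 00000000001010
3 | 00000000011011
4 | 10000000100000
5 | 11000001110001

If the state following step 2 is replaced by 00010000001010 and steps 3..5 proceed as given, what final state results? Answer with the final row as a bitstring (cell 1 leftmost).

state after step 2 := 00010000001010
3 | 00111000011011
4 | 11000100100000
5 | 00101111110001

00101111110001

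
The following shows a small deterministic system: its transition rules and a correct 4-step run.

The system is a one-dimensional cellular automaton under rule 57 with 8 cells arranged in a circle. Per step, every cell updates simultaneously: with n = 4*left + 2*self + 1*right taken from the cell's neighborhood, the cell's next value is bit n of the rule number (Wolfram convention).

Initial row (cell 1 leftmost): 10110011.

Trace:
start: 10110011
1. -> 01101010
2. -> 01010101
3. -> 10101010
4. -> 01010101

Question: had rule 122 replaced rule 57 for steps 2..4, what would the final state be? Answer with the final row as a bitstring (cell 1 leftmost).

10111111

(re-executing steps 2..4 under rule 122; state before step 2: 01101010)
2. -> 11110101
3. -> 00011011
4. -> 10111111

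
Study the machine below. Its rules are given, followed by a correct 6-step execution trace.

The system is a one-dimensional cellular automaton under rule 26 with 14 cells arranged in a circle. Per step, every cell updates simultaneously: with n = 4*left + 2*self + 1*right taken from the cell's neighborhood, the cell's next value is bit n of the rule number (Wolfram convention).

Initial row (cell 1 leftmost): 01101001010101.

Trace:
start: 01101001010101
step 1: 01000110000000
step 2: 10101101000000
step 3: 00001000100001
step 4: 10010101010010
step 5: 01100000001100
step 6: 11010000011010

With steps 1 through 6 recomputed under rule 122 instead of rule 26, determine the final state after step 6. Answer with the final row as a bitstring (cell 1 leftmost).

11100011110001

(re-executing steps 1..6 under rule 122; state before step 1: 01101001010101)
step 1: 11110110101010
step 2: 10011111010101
step 3: 11110001101011
step 4: 00011011110110
step 5: 00111110011111
step 6: 11100011110001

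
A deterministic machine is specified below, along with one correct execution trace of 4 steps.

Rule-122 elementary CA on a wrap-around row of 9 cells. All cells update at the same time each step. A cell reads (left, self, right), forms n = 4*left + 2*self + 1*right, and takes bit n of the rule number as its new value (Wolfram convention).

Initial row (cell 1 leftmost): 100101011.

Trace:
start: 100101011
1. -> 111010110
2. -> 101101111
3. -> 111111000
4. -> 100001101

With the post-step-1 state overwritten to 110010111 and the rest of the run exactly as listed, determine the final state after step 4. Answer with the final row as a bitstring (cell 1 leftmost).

111100011

state after step 1 := 110010111
2. -> 011101100
3. -> 110111110
4. -> 111100011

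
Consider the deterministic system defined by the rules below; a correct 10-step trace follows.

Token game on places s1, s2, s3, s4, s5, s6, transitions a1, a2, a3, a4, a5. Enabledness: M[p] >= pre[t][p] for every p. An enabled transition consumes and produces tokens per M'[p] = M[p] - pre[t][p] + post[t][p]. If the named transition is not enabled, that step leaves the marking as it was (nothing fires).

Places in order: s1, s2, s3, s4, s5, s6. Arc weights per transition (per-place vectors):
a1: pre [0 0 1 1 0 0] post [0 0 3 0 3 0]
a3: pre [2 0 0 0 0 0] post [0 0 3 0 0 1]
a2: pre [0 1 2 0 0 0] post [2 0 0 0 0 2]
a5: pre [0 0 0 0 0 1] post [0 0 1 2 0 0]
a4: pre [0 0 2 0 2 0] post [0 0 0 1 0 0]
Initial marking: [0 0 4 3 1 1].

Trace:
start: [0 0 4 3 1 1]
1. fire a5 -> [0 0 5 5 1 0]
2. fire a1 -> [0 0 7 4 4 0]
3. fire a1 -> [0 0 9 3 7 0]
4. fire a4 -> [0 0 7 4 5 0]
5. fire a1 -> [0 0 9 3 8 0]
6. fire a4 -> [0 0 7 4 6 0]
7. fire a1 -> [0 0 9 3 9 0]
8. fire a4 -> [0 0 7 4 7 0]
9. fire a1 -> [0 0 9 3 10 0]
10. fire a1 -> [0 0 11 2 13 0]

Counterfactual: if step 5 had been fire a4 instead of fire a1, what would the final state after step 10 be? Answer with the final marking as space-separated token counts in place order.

(re-executing from step 5 with the substitution; state before step 5: [0 0 7 4 5 0])
5. fire a4 -> [0 0 5 5 3 0]
6. fire a4 -> [0 0 3 6 1 0]
7. fire a1 -> [0 0 5 5 4 0]
8. fire a4 -> [0 0 3 6 2 0]
9. fire a1 -> [0 0 5 5 5 0]
10. fire a1 -> [0 0 7 4 8 0]

0 0 7 4 8 0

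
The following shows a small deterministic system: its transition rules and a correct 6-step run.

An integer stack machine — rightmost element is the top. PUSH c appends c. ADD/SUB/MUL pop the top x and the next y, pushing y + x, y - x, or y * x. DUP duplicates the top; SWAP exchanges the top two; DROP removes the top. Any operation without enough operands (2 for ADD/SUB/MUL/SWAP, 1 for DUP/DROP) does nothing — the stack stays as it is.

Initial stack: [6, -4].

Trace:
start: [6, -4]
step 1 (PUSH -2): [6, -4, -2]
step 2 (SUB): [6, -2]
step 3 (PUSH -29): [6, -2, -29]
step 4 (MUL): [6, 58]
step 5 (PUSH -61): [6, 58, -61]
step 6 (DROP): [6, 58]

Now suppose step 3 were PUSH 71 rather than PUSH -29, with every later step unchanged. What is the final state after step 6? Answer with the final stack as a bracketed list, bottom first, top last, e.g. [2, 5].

(re-executing from step 3 with the substitution; state before step 3: [6, -2])
step 3 (PUSH 71): [6, -2, 71]
step 4 (MUL): [6, -142]
step 5 (PUSH -61): [6, -142, -61]
step 6 (DROP): [6, -142]

[6, -142]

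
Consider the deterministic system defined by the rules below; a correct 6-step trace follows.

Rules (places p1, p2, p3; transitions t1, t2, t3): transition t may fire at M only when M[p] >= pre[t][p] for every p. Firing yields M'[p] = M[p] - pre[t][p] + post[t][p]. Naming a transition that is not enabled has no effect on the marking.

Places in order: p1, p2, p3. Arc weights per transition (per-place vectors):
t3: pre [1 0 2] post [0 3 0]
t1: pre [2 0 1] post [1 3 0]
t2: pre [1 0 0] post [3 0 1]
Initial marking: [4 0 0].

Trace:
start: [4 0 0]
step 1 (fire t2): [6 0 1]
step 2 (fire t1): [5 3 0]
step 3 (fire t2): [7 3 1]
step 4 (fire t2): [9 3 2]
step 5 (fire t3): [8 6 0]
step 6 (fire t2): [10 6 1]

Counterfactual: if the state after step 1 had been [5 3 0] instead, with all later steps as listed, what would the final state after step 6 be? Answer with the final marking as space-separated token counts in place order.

state after step 1 := [5 3 0]
step 2 (fire t1): [5 3 0]
step 3 (fire t2): [7 3 1]
step 4 (fire t2): [9 3 2]
step 5 (fire t3): [8 6 0]
step 6 (fire t2): [10 6 1]

10 6 1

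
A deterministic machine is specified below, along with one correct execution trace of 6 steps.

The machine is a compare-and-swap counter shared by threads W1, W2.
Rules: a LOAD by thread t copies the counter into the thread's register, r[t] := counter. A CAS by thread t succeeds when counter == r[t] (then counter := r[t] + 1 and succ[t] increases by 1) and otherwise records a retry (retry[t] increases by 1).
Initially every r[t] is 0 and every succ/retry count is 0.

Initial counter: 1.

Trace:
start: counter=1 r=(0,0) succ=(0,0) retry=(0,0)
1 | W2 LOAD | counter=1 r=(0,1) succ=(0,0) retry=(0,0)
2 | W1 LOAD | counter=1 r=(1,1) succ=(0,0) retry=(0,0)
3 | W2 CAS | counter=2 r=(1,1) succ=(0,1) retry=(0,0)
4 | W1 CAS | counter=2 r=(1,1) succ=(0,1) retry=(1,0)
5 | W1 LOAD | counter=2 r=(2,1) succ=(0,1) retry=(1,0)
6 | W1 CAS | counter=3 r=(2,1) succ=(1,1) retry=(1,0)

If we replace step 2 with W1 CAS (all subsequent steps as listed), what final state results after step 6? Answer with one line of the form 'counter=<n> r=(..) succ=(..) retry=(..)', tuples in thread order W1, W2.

counter=3 r=(2,1) succ=(1,1) retry=(2,0)

(re-executing from step 2 with the substitution; state before step 2: counter=1 r=(0,1) succ=(0,0) retry=(0,0))
2 | W1 CAS | counter=1 r=(0,1) succ=(0,0) retry=(1,0)
3 | W2 CAS | counter=2 r=(0,1) succ=(0,1) retry=(1,0)
4 | W1 CAS | counter=2 r=(0,1) succ=(0,1) retry=(2,0)
5 | W1 LOAD | counter=2 r=(2,1) succ=(0,1) retry=(2,0)
6 | W1 CAS | counter=3 r=(2,1) succ=(1,1) retry=(2,0)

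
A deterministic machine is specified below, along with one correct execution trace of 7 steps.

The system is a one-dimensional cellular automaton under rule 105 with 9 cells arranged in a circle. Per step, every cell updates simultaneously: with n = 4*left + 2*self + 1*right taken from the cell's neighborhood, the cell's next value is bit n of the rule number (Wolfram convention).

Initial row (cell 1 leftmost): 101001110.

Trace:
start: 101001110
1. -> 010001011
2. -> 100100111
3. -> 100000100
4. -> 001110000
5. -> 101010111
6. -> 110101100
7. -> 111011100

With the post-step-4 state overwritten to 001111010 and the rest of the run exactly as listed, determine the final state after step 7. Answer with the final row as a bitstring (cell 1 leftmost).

000101101

state after step 4 := 001111010
5. -> 101001100
6. -> 010001100
7. -> 000101101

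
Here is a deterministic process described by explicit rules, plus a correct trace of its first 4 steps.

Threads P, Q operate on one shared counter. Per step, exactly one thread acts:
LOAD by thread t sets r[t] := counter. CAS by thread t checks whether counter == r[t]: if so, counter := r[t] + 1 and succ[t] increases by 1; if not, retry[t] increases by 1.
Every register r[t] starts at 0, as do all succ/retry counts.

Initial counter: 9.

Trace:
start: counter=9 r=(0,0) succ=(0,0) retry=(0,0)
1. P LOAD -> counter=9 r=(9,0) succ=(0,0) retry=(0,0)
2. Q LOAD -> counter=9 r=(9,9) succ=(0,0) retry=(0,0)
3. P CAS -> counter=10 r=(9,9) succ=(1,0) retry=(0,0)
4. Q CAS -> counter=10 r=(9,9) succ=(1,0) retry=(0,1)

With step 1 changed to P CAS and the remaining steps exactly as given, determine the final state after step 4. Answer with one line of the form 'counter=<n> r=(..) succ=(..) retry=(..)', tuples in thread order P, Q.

counter=10 r=(0,9) succ=(0,1) retry=(2,0)

(re-executing from step 1 with the substitution; state before step 1: counter=9 r=(0,0) succ=(0,0) retry=(0,0))
1. P CAS -> counter=9 r=(0,0) succ=(0,0) retry=(1,0)
2. Q LOAD -> counter=9 r=(0,9) succ=(0,0) retry=(1,0)
3. P CAS -> counter=9 r=(0,9) succ=(0,0) retry=(2,0)
4. Q CAS -> counter=10 r=(0,9) succ=(0,1) retry=(2,0)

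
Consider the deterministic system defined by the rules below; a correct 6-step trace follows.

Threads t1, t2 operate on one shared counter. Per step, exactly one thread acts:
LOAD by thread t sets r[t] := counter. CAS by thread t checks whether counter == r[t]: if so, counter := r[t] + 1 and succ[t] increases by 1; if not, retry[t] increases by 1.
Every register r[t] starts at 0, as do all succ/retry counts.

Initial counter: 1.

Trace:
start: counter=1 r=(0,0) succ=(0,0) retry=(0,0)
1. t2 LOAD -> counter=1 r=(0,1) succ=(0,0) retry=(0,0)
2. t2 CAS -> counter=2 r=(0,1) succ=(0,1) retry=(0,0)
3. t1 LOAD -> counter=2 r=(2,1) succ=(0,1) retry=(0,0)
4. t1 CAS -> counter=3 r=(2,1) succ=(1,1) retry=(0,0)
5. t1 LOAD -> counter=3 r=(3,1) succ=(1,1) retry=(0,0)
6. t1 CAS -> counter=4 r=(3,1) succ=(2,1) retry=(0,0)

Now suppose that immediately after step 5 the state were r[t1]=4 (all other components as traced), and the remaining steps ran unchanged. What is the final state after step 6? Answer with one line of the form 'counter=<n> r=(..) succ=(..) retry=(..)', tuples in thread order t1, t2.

counter=3 r=(4,1) succ=(1,1) retry=(1,0)

state after step 5 := counter=3 r=(4,1) succ=(1,1) retry=(0,0)
6. t1 CAS -> counter=3 r=(4,1) succ=(1,1) retry=(1,0)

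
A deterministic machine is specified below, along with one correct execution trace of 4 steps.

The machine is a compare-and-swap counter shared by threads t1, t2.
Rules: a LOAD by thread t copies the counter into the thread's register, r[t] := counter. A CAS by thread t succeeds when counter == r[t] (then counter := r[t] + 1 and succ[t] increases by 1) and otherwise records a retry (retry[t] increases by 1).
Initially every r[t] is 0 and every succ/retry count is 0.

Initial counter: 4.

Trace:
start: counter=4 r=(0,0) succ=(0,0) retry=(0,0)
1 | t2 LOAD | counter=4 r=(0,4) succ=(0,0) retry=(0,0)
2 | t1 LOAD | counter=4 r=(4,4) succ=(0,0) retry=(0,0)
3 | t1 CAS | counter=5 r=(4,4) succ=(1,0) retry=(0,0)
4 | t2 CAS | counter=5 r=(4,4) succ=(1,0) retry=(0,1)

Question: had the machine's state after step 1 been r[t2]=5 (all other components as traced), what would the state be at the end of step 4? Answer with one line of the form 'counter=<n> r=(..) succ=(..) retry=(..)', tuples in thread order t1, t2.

state after step 1 := counter=4 r=(0,5) succ=(0,0) retry=(0,0)
2 | t1 LOAD | counter=4 r=(4,5) succ=(0,0) retry=(0,0)
3 | t1 CAS | counter=5 r=(4,5) succ=(1,0) retry=(0,0)
4 | t2 CAS | counter=6 r=(4,5) succ=(1,1) retry=(0,0)

counter=6 r=(4,5) succ=(1,1) retry=(0,0)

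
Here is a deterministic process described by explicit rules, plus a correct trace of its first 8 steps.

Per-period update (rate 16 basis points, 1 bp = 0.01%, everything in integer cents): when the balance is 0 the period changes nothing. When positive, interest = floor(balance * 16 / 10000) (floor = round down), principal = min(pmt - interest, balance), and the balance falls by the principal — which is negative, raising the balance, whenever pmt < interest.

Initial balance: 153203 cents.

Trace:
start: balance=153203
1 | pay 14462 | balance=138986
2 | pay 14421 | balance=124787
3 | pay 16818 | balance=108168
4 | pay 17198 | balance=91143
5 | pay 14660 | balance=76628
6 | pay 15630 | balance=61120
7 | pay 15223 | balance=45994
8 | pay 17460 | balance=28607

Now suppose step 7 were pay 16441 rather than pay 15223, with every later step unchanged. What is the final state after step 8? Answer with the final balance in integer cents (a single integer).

(re-executing from step 7 with the substitution; state before step 7: balance=61120)
7 | pay 16441 | balance=44776
8 | pay 17460 | balance=27387

27387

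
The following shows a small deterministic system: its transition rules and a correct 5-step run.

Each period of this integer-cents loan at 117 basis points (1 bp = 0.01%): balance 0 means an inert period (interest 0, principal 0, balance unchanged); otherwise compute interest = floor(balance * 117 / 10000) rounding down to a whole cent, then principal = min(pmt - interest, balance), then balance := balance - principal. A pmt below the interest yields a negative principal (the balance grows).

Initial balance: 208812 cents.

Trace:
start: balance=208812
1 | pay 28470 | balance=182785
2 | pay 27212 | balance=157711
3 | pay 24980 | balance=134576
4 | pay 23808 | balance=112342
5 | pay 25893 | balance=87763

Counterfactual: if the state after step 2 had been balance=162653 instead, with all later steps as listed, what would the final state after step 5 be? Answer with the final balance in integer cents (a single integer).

92881

state after step 2 := balance=162653
3 | pay 24980 | balance=139576
4 | pay 23808 | balance=117401
5 | pay 25893 | balance=92881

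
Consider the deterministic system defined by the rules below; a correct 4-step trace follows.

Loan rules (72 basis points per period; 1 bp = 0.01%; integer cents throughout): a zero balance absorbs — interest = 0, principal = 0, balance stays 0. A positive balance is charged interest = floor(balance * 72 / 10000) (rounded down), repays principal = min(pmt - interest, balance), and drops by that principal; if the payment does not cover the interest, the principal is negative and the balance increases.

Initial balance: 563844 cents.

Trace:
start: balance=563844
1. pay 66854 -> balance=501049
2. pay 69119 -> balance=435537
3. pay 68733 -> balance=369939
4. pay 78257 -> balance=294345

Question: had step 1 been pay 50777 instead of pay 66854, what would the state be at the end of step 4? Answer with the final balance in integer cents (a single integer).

(re-executing from step 1 with the substitution; state before step 1: balance=563844)
1. pay 50777 -> balance=517126
2. pay 69119 -> balance=451730
3. pay 68733 -> balance=386249
4. pay 78257 -> balance=310772

310772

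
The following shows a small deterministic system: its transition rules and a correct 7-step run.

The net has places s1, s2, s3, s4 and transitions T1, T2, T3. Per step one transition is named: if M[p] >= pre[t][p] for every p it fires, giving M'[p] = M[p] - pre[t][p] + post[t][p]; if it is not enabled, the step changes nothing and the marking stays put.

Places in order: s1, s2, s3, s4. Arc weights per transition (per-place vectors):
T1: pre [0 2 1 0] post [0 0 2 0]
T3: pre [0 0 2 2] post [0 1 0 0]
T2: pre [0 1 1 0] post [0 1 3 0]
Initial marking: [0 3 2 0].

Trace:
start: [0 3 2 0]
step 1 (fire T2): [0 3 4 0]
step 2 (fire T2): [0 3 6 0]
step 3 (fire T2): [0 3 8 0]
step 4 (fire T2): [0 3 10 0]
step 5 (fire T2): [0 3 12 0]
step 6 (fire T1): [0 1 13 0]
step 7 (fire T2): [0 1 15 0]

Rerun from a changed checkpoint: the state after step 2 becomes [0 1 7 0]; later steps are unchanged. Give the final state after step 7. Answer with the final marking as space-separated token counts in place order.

state after step 2 := [0 1 7 0]
step 3 (fire T2): [0 1 9 0]
step 4 (fire T2): [0 1 11 0]
step 5 (fire T2): [0 1 13 0]
step 6 (fire T1): [0 1 13 0]
step 7 (fire T2): [0 1 15 0]

0 1 15 0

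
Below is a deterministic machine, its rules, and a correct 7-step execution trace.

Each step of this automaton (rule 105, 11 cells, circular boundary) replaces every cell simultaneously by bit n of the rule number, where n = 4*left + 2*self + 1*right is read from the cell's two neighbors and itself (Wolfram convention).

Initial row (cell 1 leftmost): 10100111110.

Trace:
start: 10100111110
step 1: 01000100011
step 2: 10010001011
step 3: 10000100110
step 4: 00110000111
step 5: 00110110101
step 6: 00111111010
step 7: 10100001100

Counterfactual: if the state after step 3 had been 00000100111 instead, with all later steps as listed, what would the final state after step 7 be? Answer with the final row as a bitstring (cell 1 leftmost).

00111010101

state after step 3 := 00000100111
step 4: 01110000101
step 5: 11010110010
step 6: 11101110001
step 7: 00111010101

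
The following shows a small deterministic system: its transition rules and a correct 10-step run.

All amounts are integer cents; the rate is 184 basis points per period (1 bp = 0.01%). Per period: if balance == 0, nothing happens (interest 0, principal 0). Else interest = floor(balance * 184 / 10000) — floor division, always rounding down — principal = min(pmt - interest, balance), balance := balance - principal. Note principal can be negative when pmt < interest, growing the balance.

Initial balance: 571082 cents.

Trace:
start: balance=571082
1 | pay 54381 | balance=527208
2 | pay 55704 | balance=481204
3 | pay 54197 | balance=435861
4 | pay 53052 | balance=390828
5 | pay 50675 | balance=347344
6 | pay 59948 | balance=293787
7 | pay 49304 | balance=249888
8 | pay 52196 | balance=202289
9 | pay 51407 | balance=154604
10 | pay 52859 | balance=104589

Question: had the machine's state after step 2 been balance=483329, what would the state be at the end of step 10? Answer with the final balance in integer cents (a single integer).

state after step 2 := balance=483329
3 | pay 54197 | balance=438025
4 | pay 53052 | balance=393032
5 | pay 50675 | balance=349588
6 | pay 59948 | balance=296072
7 | pay 49304 | balance=252215
8 | pay 52196 | balance=204659
9 | pay 51407 | balance=157017
10 | pay 52859 | balance=107047

107047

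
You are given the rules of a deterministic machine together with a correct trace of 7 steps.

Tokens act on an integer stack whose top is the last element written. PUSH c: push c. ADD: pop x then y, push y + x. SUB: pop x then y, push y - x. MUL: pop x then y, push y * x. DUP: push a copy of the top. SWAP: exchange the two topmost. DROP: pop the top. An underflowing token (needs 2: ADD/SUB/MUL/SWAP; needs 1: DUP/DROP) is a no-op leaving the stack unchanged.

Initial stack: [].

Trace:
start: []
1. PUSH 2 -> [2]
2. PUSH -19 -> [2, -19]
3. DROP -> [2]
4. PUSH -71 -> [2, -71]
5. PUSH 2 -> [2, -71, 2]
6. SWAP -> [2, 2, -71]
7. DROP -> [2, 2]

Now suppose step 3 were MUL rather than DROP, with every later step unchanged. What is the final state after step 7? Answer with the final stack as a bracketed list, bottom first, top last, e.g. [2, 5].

(re-executing from step 3 with the substitution; state before step 3: [2, -19])
3. MUL -> [-38]
4. PUSH -71 -> [-38, -71]
5. PUSH 2 -> [-38, -71, 2]
6. SWAP -> [-38, 2, -71]
7. DROP -> [-38, 2]

[-38, 2]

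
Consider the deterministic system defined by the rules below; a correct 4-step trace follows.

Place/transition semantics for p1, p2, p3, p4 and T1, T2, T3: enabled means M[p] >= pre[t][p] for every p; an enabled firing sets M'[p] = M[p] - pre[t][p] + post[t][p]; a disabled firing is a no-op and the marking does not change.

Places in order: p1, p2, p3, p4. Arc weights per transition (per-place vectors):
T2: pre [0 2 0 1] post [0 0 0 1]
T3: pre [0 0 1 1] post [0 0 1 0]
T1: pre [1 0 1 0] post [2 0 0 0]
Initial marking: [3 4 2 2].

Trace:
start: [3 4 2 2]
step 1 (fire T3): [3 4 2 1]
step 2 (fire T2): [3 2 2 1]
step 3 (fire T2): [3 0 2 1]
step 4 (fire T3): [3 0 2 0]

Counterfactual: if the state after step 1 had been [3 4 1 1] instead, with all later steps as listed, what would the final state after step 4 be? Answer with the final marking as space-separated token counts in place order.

3 0 1 0

state after step 1 := [3 4 1 1]
step 2 (fire T2): [3 2 1 1]
step 3 (fire T2): [3 0 1 1]
step 4 (fire T3): [3 0 1 0]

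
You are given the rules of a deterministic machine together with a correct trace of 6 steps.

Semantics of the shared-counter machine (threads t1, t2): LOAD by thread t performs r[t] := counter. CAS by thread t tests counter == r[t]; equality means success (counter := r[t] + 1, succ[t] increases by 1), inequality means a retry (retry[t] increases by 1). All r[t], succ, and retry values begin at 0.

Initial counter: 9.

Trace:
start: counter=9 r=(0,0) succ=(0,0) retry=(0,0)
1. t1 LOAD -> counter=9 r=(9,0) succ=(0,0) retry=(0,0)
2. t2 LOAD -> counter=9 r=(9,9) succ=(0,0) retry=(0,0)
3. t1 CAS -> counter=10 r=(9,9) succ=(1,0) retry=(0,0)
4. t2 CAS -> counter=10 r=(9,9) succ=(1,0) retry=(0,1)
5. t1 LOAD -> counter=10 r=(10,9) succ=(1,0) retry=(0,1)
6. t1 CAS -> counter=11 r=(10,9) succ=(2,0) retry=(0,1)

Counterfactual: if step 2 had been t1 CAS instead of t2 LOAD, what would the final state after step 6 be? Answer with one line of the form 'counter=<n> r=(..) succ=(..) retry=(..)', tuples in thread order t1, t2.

(re-executing from step 2 with the substitution; state before step 2: counter=9 r=(9,0) succ=(0,0) retry=(0,0))
2. t1 CAS -> counter=10 r=(9,0) succ=(1,0) retry=(0,0)
3. t1 CAS -> counter=10 r=(9,0) succ=(1,0) retry=(1,0)
4. t2 CAS -> counter=10 r=(9,0) succ=(1,0) retry=(1,1)
5. t1 LOAD -> counter=10 r=(10,0) succ=(1,0) retry=(1,1)
6. t1 CAS -> counter=11 r=(10,0) succ=(2,0) retry=(1,1)

counter=11 r=(10,0) succ=(2,0) retry=(1,1)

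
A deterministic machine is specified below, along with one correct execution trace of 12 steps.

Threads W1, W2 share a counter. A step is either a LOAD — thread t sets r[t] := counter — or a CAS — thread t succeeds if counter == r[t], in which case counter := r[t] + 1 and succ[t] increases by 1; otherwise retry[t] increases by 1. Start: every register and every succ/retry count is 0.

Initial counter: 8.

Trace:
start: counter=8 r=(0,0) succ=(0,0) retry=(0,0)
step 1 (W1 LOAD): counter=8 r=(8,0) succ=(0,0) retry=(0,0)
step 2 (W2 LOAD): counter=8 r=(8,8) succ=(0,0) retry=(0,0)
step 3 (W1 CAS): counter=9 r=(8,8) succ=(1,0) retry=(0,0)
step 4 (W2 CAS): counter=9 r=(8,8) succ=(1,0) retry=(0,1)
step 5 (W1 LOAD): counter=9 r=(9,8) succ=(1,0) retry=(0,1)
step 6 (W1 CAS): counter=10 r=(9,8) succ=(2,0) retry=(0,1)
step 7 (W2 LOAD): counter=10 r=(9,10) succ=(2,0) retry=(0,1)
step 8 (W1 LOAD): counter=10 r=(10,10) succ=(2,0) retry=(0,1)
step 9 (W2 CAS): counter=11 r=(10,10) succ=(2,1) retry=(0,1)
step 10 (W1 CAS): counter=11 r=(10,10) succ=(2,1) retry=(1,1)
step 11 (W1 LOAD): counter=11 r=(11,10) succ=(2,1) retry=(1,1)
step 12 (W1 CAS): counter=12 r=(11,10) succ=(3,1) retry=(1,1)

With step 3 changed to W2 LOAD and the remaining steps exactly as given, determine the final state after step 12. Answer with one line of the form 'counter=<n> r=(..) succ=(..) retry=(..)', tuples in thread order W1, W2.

(re-executing from step 3 with the substitution; state before step 3: counter=8 r=(8,8) succ=(0,0) retry=(0,0))
step 3 (W2 LOAD): counter=8 r=(8,8) succ=(0,0) retry=(0,0)
step 4 (W2 CAS): counter=9 r=(8,8) succ=(0,1) retry=(0,0)
step 5 (W1 LOAD): counter=9 r=(9,8) succ=(0,1) retry=(0,0)
step 6 (W1 CAS): counter=10 r=(9,8) succ=(1,1) retry=(0,0)
step 7 (W2 LOAD): counter=10 r=(9,10) succ=(1,1) retry=(0,0)
step 8 (W1 LOAD): counter=10 r=(10,10) succ=(1,1) retry=(0,0)
step 9 (W2 CAS): counter=11 r=(10,10) succ=(1,2) retry=(0,0)
step 10 (W1 CAS): counter=11 r=(10,10) succ=(1,2) retry=(1,0)
step 11 (W1 LOAD): counter=11 r=(11,10) succ=(1,2) retry=(1,0)
step 12 (W1 CAS): counter=12 r=(11,10) succ=(2,2) retry=(1,0)

counter=12 r=(11,10) succ=(2,2) retry=(1,0)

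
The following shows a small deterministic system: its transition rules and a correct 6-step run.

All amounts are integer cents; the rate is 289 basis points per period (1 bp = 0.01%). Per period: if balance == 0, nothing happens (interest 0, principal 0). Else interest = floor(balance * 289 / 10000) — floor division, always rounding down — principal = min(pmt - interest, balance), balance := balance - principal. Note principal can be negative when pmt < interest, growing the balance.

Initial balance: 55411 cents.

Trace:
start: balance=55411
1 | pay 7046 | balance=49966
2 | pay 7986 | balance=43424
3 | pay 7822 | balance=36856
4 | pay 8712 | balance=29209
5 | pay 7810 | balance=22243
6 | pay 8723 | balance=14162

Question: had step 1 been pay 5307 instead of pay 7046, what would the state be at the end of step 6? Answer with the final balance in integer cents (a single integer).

(re-executing from step 1 with the substitution; state before step 1: balance=55411)
1 | pay 5307 | balance=51705
2 | pay 7986 | balance=45213
3 | pay 7822 | balance=38697
4 | pay 8712 | balance=31103
5 | pay 7810 | balance=24191
6 | pay 8723 | balance=16167

16167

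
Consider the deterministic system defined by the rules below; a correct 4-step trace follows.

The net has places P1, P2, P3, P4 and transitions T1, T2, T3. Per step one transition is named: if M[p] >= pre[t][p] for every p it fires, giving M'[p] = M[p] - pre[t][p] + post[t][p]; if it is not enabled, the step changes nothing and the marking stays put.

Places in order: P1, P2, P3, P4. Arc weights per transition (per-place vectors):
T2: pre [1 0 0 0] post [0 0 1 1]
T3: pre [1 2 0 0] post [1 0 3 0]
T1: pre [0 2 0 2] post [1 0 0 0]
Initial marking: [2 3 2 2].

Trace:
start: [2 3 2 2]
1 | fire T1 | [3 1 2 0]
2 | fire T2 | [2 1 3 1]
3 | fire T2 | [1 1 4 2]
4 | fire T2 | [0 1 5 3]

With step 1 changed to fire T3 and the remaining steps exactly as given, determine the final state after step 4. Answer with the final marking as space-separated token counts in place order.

(re-executing from step 1 with the substitution; state before step 1: [2 3 2 2])
1 | fire T3 | [2 1 5 2]
2 | fire T2 | [1 1 6 3]
3 | fire T2 | [0 1 7 4]
4 | fire T2 | [0 1 7 4]

0 1 7 4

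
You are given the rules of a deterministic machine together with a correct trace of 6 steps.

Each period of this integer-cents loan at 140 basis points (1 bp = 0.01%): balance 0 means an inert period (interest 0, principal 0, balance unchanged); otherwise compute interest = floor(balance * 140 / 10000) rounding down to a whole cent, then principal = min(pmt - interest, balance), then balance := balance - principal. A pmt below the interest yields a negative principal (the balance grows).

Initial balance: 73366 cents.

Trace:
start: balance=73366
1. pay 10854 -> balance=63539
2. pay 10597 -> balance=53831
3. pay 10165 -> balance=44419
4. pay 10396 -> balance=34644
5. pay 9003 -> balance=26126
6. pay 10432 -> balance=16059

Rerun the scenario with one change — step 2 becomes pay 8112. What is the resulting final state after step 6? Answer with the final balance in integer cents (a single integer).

(re-executing from step 2 with the substitution; state before step 2: balance=63539)
2. pay 8112 -> balance=56316
3. pay 10165 -> balance=46939
4. pay 10396 -> balance=37200
5. pay 9003 -> balance=28717
6. pay 10432 -> balance=18687

18687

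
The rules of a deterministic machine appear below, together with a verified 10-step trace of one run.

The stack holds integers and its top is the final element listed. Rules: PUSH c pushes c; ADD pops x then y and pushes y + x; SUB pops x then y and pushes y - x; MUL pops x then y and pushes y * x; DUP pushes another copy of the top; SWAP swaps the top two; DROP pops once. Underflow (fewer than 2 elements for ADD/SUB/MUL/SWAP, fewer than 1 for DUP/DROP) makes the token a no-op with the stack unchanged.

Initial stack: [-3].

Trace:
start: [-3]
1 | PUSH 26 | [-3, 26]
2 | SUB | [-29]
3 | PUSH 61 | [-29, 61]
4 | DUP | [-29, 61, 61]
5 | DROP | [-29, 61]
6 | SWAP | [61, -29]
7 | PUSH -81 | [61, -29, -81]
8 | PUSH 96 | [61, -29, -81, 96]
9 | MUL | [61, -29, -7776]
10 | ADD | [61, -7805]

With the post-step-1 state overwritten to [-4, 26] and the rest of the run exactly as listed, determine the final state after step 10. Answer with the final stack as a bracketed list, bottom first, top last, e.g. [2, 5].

[61, -7806]

state after step 1 := [-4, 26]
2 | SUB | [-30]
3 | PUSH 61 | [-30, 61]
4 | DUP | [-30, 61, 61]
5 | DROP | [-30, 61]
6 | SWAP | [61, -30]
7 | PUSH -81 | [61, -30, -81]
8 | PUSH 96 | [61, -30, -81, 96]
9 | MUL | [61, -30, -7776]
10 | ADD | [61, -7806]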